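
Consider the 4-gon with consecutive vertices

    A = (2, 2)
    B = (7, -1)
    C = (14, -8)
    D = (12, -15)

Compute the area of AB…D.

59

Σ = (-16) + (-42) + (-114) + (54) = -118
Area = |Σ|/2 = 59.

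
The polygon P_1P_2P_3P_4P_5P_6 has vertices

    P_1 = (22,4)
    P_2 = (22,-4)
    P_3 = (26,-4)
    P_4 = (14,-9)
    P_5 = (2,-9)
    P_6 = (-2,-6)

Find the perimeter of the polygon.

|P_1P_2| = √((0)² + (-8)²) = √64 = 8
|P_2P_3| = √((4)² + (0)²) = √16 = 4
|P_3P_4| = √((-12)² + (-5)²) = √169 = 13
|P_4P_5| = √((-12)² + (0)²) = √144 = 12
|P_5P_6| = √((-4)² + (3)²) = √25 = 5
|P_6P_1| = √((24)² + (10)²) = √676 = 26
Perimeter = 8 + 4 + 13 + 12 + 5 + 26 = 68.

68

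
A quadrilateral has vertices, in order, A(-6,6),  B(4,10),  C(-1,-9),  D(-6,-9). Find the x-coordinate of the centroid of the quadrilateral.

-99/49

Apply the surveyor's formula. First the cross-terms c_i = x_i·y_{i+1} − x_{i+1}·y_i:
  -84, -26, -45, -90  ⇒  2A = -245, A = -122.5.
Then Σ (x_i + x_{i+1})·c_i = 1485, so x̄ = 1485 / (6·(-122.5)) = -99/49.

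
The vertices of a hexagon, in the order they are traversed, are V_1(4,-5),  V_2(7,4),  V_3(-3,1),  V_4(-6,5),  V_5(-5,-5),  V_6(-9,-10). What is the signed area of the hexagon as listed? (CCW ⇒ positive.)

Apply the shoelace formula: 2A = Σ (x_i·y_{i+1} − x_{i+1}·y_i), indices taken mod 6.
Σ = (51) + (19) + (-9) + (55) + (5) + (85) = 206
Signed area = Σ/2 = 103 (positive ⇒ counter-clockwise traversal).

103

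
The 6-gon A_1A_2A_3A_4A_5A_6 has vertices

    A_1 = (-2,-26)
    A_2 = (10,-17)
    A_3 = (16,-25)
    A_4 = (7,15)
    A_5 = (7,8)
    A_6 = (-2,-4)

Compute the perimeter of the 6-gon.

110

|A_1A_2| = √((12)² + (9)²) = √225 = 15
|A_2A_3| = √((6)² + (-8)²) = √100 = 10
|A_3A_4| = √((-9)² + (40)²) = √1681 = 41
|A_4A_5| = √((0)² + (-7)²) = √49 = 7
|A_5A_6| = √((-9)² + (-12)²) = √225 = 15
|A_6A_1| = √((0)² + (-22)²) = √484 = 22
Perimeter = 15 + 10 + 41 + 7 + 15 + 22 = 110.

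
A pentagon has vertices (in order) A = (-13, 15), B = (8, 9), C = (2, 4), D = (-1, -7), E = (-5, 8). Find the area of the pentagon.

123.5

Apply Gauss's area formula: 2A = Σ (x_i·y_{i+1} − x_{i+1}·y_i), indices taken mod 5.
Cross-terms: -237, 14, -10, -43, 29  ⇒  Σ = -247
Area = |Σ|/2 = 123.5.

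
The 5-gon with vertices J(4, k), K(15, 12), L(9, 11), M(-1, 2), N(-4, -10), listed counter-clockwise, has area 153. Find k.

-6

The doubled signed area Σ (x_i y_{i+1} − x_{i+1} y_i) is linear in k.
With k=0 it equals 192; the coefficient of k is -19 (from the two edges through J).
So -19·k + 192 = 2·153 = 306 ⇒ k = -6.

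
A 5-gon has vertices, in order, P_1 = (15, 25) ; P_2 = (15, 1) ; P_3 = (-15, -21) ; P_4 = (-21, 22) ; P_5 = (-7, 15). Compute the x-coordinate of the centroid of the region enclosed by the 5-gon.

-761/249

Apply the surveyor's formula. First the cross-terms c_i = x_i·y_{i+1} − x_{i+1}·y_i:
  -360, -300, -771, -161, -400  ⇒  2A = -1992, A = -996.
Then Σ (x_i + x_{i+1})·c_i = 18264, so x̄ = 18264 / (6·(-996)) = -761/249.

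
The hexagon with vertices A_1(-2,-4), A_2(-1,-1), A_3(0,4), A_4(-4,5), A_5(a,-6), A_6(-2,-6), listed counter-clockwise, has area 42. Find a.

The doubled signed area Σ (x_i y_{i+1} − x_{i+1} y_i) is linear in a.
With a=0 it equals 18; the coefficient of a is -11 (from the two edges through A_5).
So -11·a + 18 = 2·42 = 84 ⇒ a = -6.

-6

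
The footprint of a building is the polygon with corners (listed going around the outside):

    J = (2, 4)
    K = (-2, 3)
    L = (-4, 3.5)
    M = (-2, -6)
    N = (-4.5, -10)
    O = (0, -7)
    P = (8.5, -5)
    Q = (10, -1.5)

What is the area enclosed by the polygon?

Σ = (14) + (5) + (31) + (-7) + (31.5) + (59.5) + (37.25) + (43) = 214.25
Area = |Σ|/2 = 107.125.

107.125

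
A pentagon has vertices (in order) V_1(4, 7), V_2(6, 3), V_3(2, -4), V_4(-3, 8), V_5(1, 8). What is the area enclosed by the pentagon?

Σ = (-30) + (-30) + (4) + (-32) + (-25) = -113
Area = |Σ|/2 = 56.5.

56.5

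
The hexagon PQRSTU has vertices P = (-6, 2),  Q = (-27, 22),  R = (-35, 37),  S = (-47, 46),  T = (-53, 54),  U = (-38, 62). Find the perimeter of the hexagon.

156

|PQ| = √((-21)² + (20)²) = √841 = 29
|QR| = √((-8)² + (15)²) = √289 = 17
|RS| = √((-12)² + (9)²) = √225 = 15
|ST| = √((-6)² + (8)²) = √100 = 10
|TU| = √((15)² + (8)²) = √289 = 17
|UP| = √((32)² + (-60)²) = √4624 = 68
Perimeter = 29 + 17 + 15 + 10 + 17 + 68 = 156.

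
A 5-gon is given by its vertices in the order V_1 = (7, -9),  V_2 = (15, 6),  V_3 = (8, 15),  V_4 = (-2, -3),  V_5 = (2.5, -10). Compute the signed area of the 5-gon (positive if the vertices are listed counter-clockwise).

Cross-terms: 177, 177, 6, 27.5, 47.5  ⇒  Σ = 435
Signed area = Σ/2 = 217.5 (positive ⇒ counter-clockwise traversal).

217.5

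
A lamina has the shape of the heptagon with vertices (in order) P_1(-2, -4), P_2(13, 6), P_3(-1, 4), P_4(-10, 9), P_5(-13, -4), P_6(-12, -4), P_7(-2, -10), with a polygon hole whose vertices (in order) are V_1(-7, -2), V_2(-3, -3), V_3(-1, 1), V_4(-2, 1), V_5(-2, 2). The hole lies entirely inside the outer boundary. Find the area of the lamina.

182

Outer boundary:
Apply the surveyor's formula: 2A = Σ (x_i·y_{i+1} − x_{i+1}·y_i), indices taken mod 7.
Σ = (40) + (58) + (31) + (157) + (4) + (112) + (-12) = 390
Area = |Σ|/2 = 195.
Hole:
Apply the surveyor's formula: 2A = Σ (x_i·y_{i+1} − x_{i+1}·y_i), indices taken mod 5.
V_1→V_2: (-7)(-3) − (-3)(-2) = 15
V_2→V_3: (-3)(1) − (-1)(-3) = -6
V_3→V_4: (-1)(1) − (-2)(1) = 1
V_4→V_5: (-2)(2) − (-2)(1) = -2
V_5→V_1: (-2)(-2) − (-7)(2) = 18
Σ = 26
Area = |Σ|/2 = 13.
Net area = 195 − 13 = 182.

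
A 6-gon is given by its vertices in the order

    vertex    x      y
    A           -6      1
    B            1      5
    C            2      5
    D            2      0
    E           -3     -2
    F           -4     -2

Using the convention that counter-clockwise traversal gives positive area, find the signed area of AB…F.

-34

Apply the shoelace formula: 2A = Σ (x_i·y_{i+1} − x_{i+1}·y_i), indices taken mod 6.
Σ = (-31) + (-5) + (-10) + (-4) + (-2) + (-16) = -68
Signed area = Σ/2 = -34 (negative ⇒ clockwise traversal).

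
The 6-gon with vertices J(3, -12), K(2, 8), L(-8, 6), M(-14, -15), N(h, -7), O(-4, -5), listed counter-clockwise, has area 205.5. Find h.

The doubled signed area Σ (x_i y_{i+1} − x_{i+1} y_i) is linear in h.
With h=0 it equals 461; the coefficient of h is 10 (from the two edges through N).
So 10·h + 461 = 2·205.5 = 411 ⇒ h = -5.

-5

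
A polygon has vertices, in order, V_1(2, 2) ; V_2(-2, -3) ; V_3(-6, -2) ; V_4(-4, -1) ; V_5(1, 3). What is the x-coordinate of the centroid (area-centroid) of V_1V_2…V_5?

Apply the shoelace formula. First the cross-terms c_i = x_i·y_{i+1} − x_{i+1}·y_i:
  -2, -14, -2, -11, -4  ⇒  2A = -33, A = -16.5.
Then Σ (x_i + x_{i+1})·c_i = 153, so x̄ = 153 / (6·(-16.5)) = -17/11.

-17/11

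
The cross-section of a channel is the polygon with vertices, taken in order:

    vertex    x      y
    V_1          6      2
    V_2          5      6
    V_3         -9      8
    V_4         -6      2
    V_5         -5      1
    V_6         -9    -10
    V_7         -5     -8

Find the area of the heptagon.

136.5

Apply the shoelace (surveyor's) formula: 2A = Σ (x_i·y_{i+1} − x_{i+1}·y_i), indices taken mod 7.
V_1→V_2: (6)(6) − (5)(2) = 26
V_2→V_3: (5)(8) − (-9)(6) = 94
V_3→V_4: (-9)(2) − (-6)(8) = 30
V_4→V_5: (-6)(1) − (-5)(2) = 4
V_5→V_6: (-5)(-10) − (-9)(1) = 59
V_6→V_7: (-9)(-8) − (-5)(-10) = 22
V_7→V_1: (-5)(2) − (6)(-8) = 38
Σ = 273
Area = |Σ|/2 = 136.5.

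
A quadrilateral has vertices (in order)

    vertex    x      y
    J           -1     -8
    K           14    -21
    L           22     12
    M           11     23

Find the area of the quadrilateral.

Apply Gauss's area formula: 2A = Σ (x_i·y_{i+1} − x_{i+1}·y_i), indices taken mod 4.
Σ = (133) + (630) + (374) + (-65) = 1072
Area = |Σ|/2 = 536.

536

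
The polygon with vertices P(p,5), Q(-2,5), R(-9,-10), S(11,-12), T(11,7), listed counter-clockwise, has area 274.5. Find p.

4

Write out the shoelace sum; only the two edges meeting at P involve p:
2·Area = [(11·5 − p·7) + (p·5 − (-2)·5)] + 492
       = -2·p + 557 = 549
⇒ p = 4.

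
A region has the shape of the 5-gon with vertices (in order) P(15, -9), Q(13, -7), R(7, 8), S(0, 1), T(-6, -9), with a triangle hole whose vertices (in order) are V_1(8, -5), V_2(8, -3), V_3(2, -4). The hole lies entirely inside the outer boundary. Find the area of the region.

177.5

Outer boundary:
Apply the shoelace formula: 2A = Σ (x_i·y_{i+1} − x_{i+1}·y_i), indices taken mod 5.
Cross-terms: 12, 153, 7, 6, 189  ⇒  Σ = 367
Area = |Σ|/2 = 183.5.
Hole:
Apply Gauss's area formula: 2A = Σ (x_i·y_{i+1} − x_{i+1}·y_i), indices taken mod 3.
Σ = (16) + (-26) + (22) = 12
Area = |Σ|/2 = 6.
Net area = 183.5 − 6 = 177.5.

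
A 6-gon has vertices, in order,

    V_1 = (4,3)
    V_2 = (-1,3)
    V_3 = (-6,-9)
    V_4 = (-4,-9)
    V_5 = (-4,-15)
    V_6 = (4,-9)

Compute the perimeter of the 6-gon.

48

|V_1V_2| = √((-5)² + (0)²) = √25 = 5
|V_2V_3| = √((-5)² + (-12)²) = √169 = 13
|V_3V_4| = √((2)² + (0)²) = √4 = 2
|V_4V_5| = √((0)² + (-6)²) = √36 = 6
|V_5V_6| = √((8)² + (6)²) = √100 = 10
|V_6V_1| = √((0)² + (12)²) = √144 = 12
Perimeter = 5 + 13 + 2 + 6 + 10 + 12 = 48.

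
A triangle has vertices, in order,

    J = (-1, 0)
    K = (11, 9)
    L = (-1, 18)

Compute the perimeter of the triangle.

48

|JK| = √((12)² + (9)²) = √225 = 15
|KL| = √((-12)² + (9)²) = √225 = 15
|LJ| = √((0)² + (-18)²) = √324 = 18
Perimeter = 15 + 15 + 18 = 48.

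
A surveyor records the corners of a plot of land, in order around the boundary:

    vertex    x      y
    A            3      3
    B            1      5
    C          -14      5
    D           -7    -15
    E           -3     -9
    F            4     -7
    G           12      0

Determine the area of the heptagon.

Apply Gauss's area formula: 2A = Σ (x_i·y_{i+1} − x_{i+1}·y_i), indices taken mod 7.
Cross-terms: 12, 75, 245, 18, 57, 84, 36  ⇒  Σ = 527
Area = |Σ|/2 = 263.5.

263.5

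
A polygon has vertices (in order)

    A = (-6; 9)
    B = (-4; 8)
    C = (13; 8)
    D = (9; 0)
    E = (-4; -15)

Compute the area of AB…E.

A→B: (-6)(8) − (-4)(9) = -12
B→C: (-4)(8) − (13)(8) = -136
C→D: (13)(0) − (9)(8) = -72
D→E: (9)(-15) − (-4)(0) = -135
E→A: (-4)(9) − (-6)(-15) = -126
Σ = -481
Area = |Σ|/2 = 240.5.

240.5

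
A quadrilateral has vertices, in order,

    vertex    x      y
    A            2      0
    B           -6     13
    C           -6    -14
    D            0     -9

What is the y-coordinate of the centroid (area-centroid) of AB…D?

-307/195

Apply the shoelace formula. First the cross-terms c_i = x_i·y_{i+1} − x_{i+1}·y_i:
  26, 162, 54, 18  ⇒  2A = 260, A = 130.
Then Σ (y_i + y_{i+1})·c_i = -1228, so ȳ = -1228 / (6·130) = -307/195.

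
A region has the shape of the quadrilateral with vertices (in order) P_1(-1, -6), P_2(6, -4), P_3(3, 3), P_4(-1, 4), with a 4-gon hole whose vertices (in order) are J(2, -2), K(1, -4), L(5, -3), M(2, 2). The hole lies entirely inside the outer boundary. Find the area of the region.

38

Outer boundary:
Apply the shoelace formula: 2A = Σ (x_i·y_{i+1} − x_{i+1}·y_i), indices taken mod 4.
Cross-terms: 40, 30, 15, 10  ⇒  Σ = 95
Area = |Σ|/2 = 47.5.
Hole:
Apply Gauss's area formula: 2A = Σ (x_i·y_{i+1} − x_{i+1}·y_i), indices taken mod 4.
Σ = (-6) + (17) + (16) + (-8) = 19
Area = |Σ|/2 = 9.5.
Net area = 47.5 − 9.5 = 38.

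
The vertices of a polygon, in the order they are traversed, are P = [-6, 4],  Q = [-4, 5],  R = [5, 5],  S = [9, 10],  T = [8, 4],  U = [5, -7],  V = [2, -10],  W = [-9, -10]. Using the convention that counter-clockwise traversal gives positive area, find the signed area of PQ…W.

Σ = (-14) + (-45) + (5) + (-44) + (-76) + (-36) + (-110) + (-96) = -416
Signed area = Σ/2 = -208 (negative ⇒ clockwise traversal).

-208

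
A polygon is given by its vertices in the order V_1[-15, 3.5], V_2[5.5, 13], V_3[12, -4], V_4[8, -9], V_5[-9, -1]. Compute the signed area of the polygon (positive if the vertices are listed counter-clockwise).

Σ = (-214.25) + (-178) + (-76) + (-89) + (-46.5) = -603.75
Signed area = Σ/2 = -301.875 (negative ⇒ clockwise traversal).

-301.875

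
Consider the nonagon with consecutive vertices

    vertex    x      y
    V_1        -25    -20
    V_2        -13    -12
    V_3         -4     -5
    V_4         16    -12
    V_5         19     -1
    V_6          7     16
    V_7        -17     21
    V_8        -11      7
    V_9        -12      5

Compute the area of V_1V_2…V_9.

816.5

Apply Gauss's area formula: 2A = Σ (x_i·y_{i+1} − x_{i+1}·y_i), indices taken mod 9.
Σ = (40) + (17) + (128) + (212) + (311) + (419) + (112) + (29) + (365) = 1633
Area = |Σ|/2 = 816.5.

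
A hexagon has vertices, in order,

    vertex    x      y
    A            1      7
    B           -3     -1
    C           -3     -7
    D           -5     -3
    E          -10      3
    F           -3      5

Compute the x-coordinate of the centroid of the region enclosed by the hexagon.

-4.4

Apply the shoelace formula. First the cross-terms c_i = x_i·y_{i+1} − x_{i+1}·y_i:
  20, 18, -26, -45, -41, -26  ⇒  2A = -100, A = -50.
Then Σ (x_i + x_{i+1})·c_i = 1320, so x̄ = 1320 / (6·(-50)) = -4.4.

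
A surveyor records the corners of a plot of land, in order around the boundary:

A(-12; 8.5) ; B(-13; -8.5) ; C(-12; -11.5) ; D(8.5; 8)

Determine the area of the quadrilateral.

215

Σ = (212.5) + (47.5) + (1.75) + (168.25) = 430
Area = |Σ|/2 = 215.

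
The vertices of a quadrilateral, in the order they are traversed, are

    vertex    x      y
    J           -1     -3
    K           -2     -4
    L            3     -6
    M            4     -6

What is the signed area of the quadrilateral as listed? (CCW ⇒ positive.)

Cross-terms: -2, 24, 6, -18  ⇒  Σ = 10
Signed area = Σ/2 = 5 (positive ⇒ counter-clockwise traversal).

5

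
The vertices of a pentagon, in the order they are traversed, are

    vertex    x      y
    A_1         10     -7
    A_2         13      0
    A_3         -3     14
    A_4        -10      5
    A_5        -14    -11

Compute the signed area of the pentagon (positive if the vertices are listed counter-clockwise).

393

Apply Gauss's area formula: 2A = Σ (x_i·y_{i+1} − x_{i+1}·y_i), indices taken mod 5.
Σ = (91) + (182) + (125) + (180) + (208) = 786
Signed area = Σ/2 = 393 (positive ⇒ counter-clockwise traversal).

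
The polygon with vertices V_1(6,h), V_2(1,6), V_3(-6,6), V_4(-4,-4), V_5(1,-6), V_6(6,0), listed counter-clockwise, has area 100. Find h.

2

The doubled signed area Σ (x_i y_{i+1} − x_{i+1} y_i) is linear in h.
With h=0 it equals 190; the coefficient of h is 5 (from the two edges through V_1).
So 5·h + 190 = 2·100 = 200 ⇒ h = 2.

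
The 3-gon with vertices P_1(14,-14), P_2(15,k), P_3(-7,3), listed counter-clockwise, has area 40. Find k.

-11

The doubled signed area Σ (x_i y_{i+1} − x_{i+1} y_i) is linear in k.
With k=0 it equals 311; the coefficient of k is 21 (from the two edges through P_2).
So 21·k + 311 = 2·40 = 80 ⇒ k = -11.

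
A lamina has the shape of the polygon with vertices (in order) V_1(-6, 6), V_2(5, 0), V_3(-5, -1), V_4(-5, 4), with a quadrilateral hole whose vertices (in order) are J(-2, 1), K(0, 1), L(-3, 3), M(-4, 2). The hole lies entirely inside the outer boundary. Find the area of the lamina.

Outer boundary:
Apply the surveyor's formula: 2A = Σ (x_i·y_{i+1} − x_{i+1}·y_i), indices taken mod 4.
V_1→V_2: (-6)(0) − (5)(6) = -30
V_2→V_3: (5)(-1) − (-5)(0) = -5
V_3→V_4: (-5)(4) − (-5)(-1) = -25
V_4→V_1: (-5)(6) − (-6)(4) = -6
Σ = -66
Area = |Σ|/2 = 33.
Hole:
Apply the shoelace (surveyor's) formula: 2A = Σ (x_i·y_{i+1} − x_{i+1}·y_i), indices taken mod 4.
Cross-terms: -2, 3, 6, 0  ⇒  Σ = 7
Area = |Σ|/2 = 3.5.
Net area = 33 − 3.5 = 29.5.

29.5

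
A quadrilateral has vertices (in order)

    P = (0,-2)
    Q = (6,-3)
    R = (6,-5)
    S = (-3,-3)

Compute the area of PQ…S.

13.5

Σ = (12) + (-12) + (-33) + (6) = -27
Area = |Σ|/2 = 13.5.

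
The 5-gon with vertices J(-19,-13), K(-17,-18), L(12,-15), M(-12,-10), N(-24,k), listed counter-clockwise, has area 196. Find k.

4

The doubled signed area Σ (x_i y_{i+1} − x_{i+1} y_i) is linear in k.
With k=0 it equals 364; the coefficient of k is 7 (from the two edges through N).
So 7·k + 364 = 2·196 = 392 ⇒ k = 4.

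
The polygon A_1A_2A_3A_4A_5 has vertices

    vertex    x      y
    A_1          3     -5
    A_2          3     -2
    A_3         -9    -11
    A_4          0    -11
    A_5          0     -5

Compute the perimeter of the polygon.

36

|A_1A_2| = √((0)² + (3)²) = √9 = 3
|A_2A_3| = √((-12)² + (-9)²) = √225 = 15
|A_3A_4| = √((9)² + (0)²) = √81 = 9
|A_4A_5| = √((0)² + (6)²) = √36 = 6
|A_5A_1| = √((3)² + (0)²) = √9 = 3
Perimeter = 3 + 15 + 9 + 6 + 3 = 36.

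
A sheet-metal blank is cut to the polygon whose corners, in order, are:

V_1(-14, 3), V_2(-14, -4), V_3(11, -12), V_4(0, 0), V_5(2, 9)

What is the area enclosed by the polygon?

221

Apply the shoelace formula: 2A = Σ (x_i·y_{i+1} − x_{i+1}·y_i), indices taken mod 5.
Cross-terms: 98, 212, 0, 0, 132  ⇒  Σ = 442
Area = |Σ|/2 = 221.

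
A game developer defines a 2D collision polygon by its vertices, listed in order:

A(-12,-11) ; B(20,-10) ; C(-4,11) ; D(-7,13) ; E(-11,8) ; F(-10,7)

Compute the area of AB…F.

Apply the shoelace (surveyor's) formula: 2A = Σ (x_i·y_{i+1} − x_{i+1}·y_i), indices taken mod 6.
Σ = (340) + (180) + (25) + (87) + (3) + (194) = 829
Area = |Σ|/2 = 414.5.

414.5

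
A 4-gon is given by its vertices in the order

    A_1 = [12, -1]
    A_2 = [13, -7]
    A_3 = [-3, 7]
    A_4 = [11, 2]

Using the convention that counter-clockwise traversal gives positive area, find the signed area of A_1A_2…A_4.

Σ = (-71) + (70) + (-83) + (-35) = -119
Signed area = Σ/2 = -59.5 (negative ⇒ clockwise traversal).

-59.5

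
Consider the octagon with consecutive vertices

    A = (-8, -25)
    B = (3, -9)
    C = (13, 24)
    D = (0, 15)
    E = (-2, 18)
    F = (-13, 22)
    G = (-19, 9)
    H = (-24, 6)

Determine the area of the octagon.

901

Apply the shoelace (surveyor's) formula: 2A = Σ (x_i·y_{i+1} − x_{i+1}·y_i), indices taken mod 8.
A→B: (-8)(-9) − (3)(-25) = 147
B→C: (3)(24) − (13)(-9) = 189
C→D: (13)(15) − (0)(24) = 195
D→E: (0)(18) − (-2)(15) = 30
E→F: (-2)(22) − (-13)(18) = 190
F→G: (-13)(9) − (-19)(22) = 301
G→H: (-19)(6) − (-24)(9) = 102
H→A: (-24)(-25) − (-8)(6) = 648
Σ = 1802
Area = |Σ|/2 = 901.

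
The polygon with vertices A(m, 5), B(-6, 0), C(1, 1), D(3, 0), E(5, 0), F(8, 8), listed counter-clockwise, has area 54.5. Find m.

Write out the shoelace sum; only the two edges meeting at A involve m:
2·Area = [(8·5 − m·8) + (m·0 − (-6)·5)] + 31
       = -8·m + 101 = 109
⇒ m = -1.

-1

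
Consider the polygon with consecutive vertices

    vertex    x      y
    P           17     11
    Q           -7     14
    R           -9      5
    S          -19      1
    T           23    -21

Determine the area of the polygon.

Apply the surveyor's formula: 2A = Σ (x_i·y_{i+1} − x_{i+1}·y_i), indices taken mod 5.
Cross-terms: 315, 91, 86, 376, 610  ⇒  Σ = 1478
Area = |Σ|/2 = 739.

739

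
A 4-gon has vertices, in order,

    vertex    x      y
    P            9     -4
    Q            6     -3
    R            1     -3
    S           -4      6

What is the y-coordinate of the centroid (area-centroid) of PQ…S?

Apply the shoelace formula. First the cross-terms c_i = x_i·y_{i+1} − x_{i+1}·y_i:
  -3, -15, -6, -38  ⇒  2A = -62, A = -31.
Then Σ (y_i + y_{i+1})·c_i = 17, so ȳ = 17 / (6·(-31)) = -17/186.

-17/186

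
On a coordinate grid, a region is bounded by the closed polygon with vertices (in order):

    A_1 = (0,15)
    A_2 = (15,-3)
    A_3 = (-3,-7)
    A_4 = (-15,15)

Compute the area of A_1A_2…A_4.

357

Apply the surveyor's formula: 2A = Σ (x_i·y_{i+1} − x_{i+1}·y_i), indices taken mod 4.
Σ = (-225) + (-114) + (-150) + (-225) = -714
Area = |Σ|/2 = 357.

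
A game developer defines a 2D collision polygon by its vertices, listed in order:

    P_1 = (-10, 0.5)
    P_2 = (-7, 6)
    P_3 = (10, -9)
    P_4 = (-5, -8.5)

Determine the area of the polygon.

135.5

Apply Gauss's area formula: 2A = Σ (x_i·y_{i+1} − x_{i+1}·y_i), indices taken mod 4.
P_1→P_2: (-10)(6) − (-7)(0.5) = -56.5
P_2→P_3: (-7)(-9) − (10)(6) = 3
P_3→P_4: (10)(-8.5) − (-5)(-9) = -130
P_4→P_1: (-5)(0.5) − (-10)(-8.5) = -87.5
Σ = -271
Area = |Σ|/2 = 135.5.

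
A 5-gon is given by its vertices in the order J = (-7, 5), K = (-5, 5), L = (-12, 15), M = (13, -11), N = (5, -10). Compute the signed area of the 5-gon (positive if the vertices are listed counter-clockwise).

-104

Apply the surveyor's formula: 2A = Σ (x_i·y_{i+1} − x_{i+1}·y_i), indices taken mod 5.
Σ = (-10) + (-15) + (-63) + (-75) + (-45) = -208
Signed area = Σ/2 = -104 (negative ⇒ clockwise traversal).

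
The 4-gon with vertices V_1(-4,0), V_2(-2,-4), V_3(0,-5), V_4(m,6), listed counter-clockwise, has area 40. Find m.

The doubled signed area Σ (x_i y_{i+1} − x_{i+1} y_i) is linear in m.
With m=0 it equals 50; the coefficient of m is 5 (from the two edges through V_4).
So 5·m + 50 = 2·40 = 80 ⇒ m = 6.

6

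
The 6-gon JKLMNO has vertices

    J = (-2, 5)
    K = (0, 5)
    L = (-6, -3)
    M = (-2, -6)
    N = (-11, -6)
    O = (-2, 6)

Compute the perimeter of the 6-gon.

|JK| = √((2)² + (0)²) = √4 = 2
|KL| = √((-6)² + (-8)²) = √100 = 10
|LM| = √((4)² + (-3)²) = √25 = 5
|MN| = √((-9)² + (0)²) = √81 = 9
|NO| = √((9)² + (12)²) = √225 = 15
|OJ| = √((0)² + (-1)²) = √1 = 1
Perimeter = 2 + 10 + 5 + 9 + 15 + 1 = 42.

42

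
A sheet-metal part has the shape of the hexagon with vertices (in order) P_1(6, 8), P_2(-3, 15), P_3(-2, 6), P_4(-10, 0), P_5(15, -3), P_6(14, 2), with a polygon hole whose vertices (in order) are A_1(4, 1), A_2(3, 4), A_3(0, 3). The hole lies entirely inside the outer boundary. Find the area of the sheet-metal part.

189

Outer boundary:
Apply Gauss's area formula: 2A = Σ (x_i·y_{i+1} − x_{i+1}·y_i), indices taken mod 6.
Cross-terms: 114, 12, 60, 30, 72, 100  ⇒  Σ = 388
Area = |Σ|/2 = 194.
Hole:
Cross-terms: 13, 9, -12  ⇒  Σ = 10
Area = |Σ|/2 = 5.
Net area = 194 − 5 = 189.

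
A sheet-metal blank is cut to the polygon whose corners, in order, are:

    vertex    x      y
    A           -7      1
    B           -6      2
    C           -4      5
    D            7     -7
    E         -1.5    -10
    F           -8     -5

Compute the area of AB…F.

116.5

Apply the shoelace formula: 2A = Σ (x_i·y_{i+1} − x_{i+1}·y_i), indices taken mod 6.
Cross-terms: -8, -22, -7, -80.5, -72.5, -43  ⇒  Σ = -233
Area = |Σ|/2 = 116.5.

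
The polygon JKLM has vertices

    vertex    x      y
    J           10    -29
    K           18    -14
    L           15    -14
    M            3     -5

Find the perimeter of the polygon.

60

|JK| = √((8)² + (15)²) = √289 = 17
|KL| = √((-3)² + (0)²) = √9 = 3
|LM| = √((-12)² + (9)²) = √225 = 15
|MJ| = √((7)² + (-24)²) = √625 = 25
Perimeter = 17 + 3 + 15 + 25 = 60.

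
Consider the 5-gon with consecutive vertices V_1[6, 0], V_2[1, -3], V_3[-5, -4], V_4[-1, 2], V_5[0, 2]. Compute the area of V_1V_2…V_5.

32.5

Apply the shoelace (surveyor's) formula: 2A = Σ (x_i·y_{i+1} − x_{i+1}·y_i), indices taken mod 5.
Σ = (-18) + (-19) + (-14) + (-2) + (-12) = -65
Area = |Σ|/2 = 32.5.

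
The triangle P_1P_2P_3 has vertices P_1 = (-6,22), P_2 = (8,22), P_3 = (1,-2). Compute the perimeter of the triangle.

|P_1P_2| = √((14)² + (0)²) = √196 = 14
|P_2P_3| = √((-7)² + (-24)²) = √625 = 25
|P_3P_1| = √((-7)² + (24)²) = √625 = 25
Perimeter = 14 + 25 + 25 = 64.

64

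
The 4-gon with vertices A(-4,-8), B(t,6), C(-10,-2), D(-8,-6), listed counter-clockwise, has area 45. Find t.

Write out the shoelace sum; only the two edges meeting at B involve t:
2·Area = [((-4)·6 − t·(-8)) + (t·(-2) − (-10)·6)] + 84
       = 6·t + 120 = 90
⇒ t = -5.

-5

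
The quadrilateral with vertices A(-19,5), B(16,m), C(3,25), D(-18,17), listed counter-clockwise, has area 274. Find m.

Write out the shoelace sum; only the two edges meeting at B involve m:
2·Area = [((-19)·m − 16·5) + (16·25 − 3·m)] + 734
       = -22·m + 1054 = 548
⇒ m = 23.

23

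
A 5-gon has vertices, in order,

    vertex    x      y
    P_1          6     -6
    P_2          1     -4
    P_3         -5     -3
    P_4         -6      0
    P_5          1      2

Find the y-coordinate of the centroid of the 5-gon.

Apply Gauss's area formula. First the cross-terms c_i = x_i·y_{i+1} − x_{i+1}·y_i:
  -18, -23, -18, -12, -18  ⇒  2A = -89, A = -44.5.
Then Σ (y_i + y_{i+1})·c_i = 443, so ȳ = 443 / (6·(-44.5)) = -443/267.

-443/267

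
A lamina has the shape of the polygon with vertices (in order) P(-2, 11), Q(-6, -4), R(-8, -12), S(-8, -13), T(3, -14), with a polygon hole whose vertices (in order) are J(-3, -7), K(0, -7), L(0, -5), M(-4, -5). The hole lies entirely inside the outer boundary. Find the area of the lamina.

Outer boundary:
Cross-terms: 74, 40, 8, 151, 5  ⇒  Σ = 278
Area = |Σ|/2 = 139.
Hole:
Apply the shoelace formula: 2A = Σ (x_i·y_{i+1} − x_{i+1}·y_i), indices taken mod 4.
Σ = (21) + (0) + (-20) + (13) = 14
Area = |Σ|/2 = 7.
Net area = 139 − 7 = 132.

132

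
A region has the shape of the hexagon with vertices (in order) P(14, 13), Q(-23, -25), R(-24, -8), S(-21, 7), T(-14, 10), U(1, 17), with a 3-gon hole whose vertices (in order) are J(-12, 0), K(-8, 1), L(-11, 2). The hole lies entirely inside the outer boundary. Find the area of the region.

690.5

Outer boundary:
Cross-terms: -51, -416, -336, -112, -248, -225  ⇒  Σ = -1388
Area = |Σ|/2 = 694.
Hole:
Cross-terms: -12, -5, 24  ⇒  Σ = 7
Area = |Σ|/2 = 3.5.
Net area = 694 − 3.5 = 690.5.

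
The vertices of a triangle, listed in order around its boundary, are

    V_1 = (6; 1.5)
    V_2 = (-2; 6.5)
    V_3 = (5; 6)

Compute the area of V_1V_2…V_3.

15.5

Apply the shoelace (surveyor's) formula: 2A = Σ (x_i·y_{i+1} − x_{i+1}·y_i), indices taken mod 3.
V_1→V_2: (6)(6.5) − (-2)(1.5) = 42
V_2→V_3: (-2)(6) − (5)(6.5) = -44.5
V_3→V_1: (5)(1.5) − (6)(6) = -28.5
Σ = -31
Area = |Σ|/2 = 15.5.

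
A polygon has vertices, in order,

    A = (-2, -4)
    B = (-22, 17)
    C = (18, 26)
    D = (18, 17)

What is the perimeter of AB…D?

108

|AB| = √((-20)² + (21)²) = √841 = 29
|BC| = √((40)² + (9)²) = √1681 = 41
|CD| = √((0)² + (-9)²) = √81 = 9
|DA| = √((-20)² + (-21)²) = √841 = 29
Perimeter = 29 + 41 + 9 + 29 = 108.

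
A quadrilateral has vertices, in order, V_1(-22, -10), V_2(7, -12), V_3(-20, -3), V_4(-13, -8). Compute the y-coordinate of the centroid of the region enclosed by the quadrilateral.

Apply the shoelace formula. First the cross-terms c_i = x_i·y_{i+1} − x_{i+1}·y_i:
  334, -261, 121, -46  ⇒  2A = 148, A = 74.
Then Σ (y_i + y_{i+1})·c_i = -3936, so ȳ = -3936 / (6·74) = -328/37.

-328/37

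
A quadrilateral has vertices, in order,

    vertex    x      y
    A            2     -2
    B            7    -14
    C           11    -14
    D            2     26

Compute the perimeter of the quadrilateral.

86

|AB| = √((5)² + (-12)²) = √169 = 13
|BC| = √((4)² + (0)²) = √16 = 4
|CD| = √((-9)² + (40)²) = √1681 = 41
|DA| = √((0)² + (-28)²) = √784 = 28
Perimeter = 13 + 4 + 41 + 28 = 86.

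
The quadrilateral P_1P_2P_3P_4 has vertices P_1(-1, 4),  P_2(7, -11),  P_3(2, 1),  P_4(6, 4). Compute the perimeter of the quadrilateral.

42

|P_1P_2| = √((8)² + (-15)²) = √289 = 17
|P_2P_3| = √((-5)² + (12)²) = √169 = 13
|P_3P_4| = √((4)² + (3)²) = √25 = 5
|P_4P_1| = √((-7)² + (0)²) = √49 = 7
Perimeter = 17 + 13 + 5 + 7 = 42.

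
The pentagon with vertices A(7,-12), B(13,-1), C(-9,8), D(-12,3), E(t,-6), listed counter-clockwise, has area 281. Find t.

The doubled signed area Σ (x_i y_{i+1} − x_{i+1} y_i) is linear in t.
With t=0 it equals 427; the coefficient of t is -15 (from the two edges through E).
So -15·t + 427 = 2·281 = 562 ⇒ t = -9.

-9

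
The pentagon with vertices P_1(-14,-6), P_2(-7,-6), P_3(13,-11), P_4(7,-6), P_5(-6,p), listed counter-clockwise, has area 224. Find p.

The doubled signed area Σ (x_i y_{i+1} − x_{i+1} y_i) is linear in p.
With p=0 it equals 196; the coefficient of p is 21 (from the two edges through P_5).
So 21·p + 196 = 2·224 = 448 ⇒ p = 12.

12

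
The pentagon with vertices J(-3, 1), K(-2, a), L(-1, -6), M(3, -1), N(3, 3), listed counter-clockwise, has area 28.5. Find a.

Write out the shoelace sum; only the two edges meeting at K involve a:
2·Area = [((-3)·a − (-2)·1) + ((-2)·(-6) − (-1)·a)] + 43
       = -2·a + 57 = 57
⇒ a = 0.

0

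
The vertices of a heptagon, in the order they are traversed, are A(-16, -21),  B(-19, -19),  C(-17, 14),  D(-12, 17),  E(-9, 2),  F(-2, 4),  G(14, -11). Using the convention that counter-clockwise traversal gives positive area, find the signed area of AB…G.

Apply the shoelace formula: 2A = Σ (x_i·y_{i+1} − x_{i+1}·y_i), indices taken mod 7.
A→B: (-16)(-19) − (-19)(-21) = -95
B→C: (-19)(14) − (-17)(-19) = -589
C→D: (-17)(17) − (-12)(14) = -121
D→E: (-12)(2) − (-9)(17) = 129
E→F: (-9)(4) − (-2)(2) = -32
F→G: (-2)(-11) − (14)(4) = -34
G→A: (14)(-21) − (-16)(-11) = -470
Σ = -1212
Signed area = Σ/2 = -606 (negative ⇒ clockwise traversal).

-606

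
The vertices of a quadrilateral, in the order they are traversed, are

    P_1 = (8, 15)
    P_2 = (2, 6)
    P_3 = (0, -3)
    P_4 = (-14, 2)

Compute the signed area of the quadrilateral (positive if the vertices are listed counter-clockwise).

Apply Gauss's area formula: 2A = Σ (x_i·y_{i+1} − x_{i+1}·y_i), indices taken mod 4.
Cross-terms: 18, -6, -42, -226  ⇒  Σ = -256
Signed area = Σ/2 = -128 (negative ⇒ clockwise traversal).

-128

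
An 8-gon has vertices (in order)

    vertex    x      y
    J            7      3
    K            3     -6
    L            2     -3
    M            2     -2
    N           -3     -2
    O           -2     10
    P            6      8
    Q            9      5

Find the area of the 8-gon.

108

Σ = (-51) + (3) + (2) + (-10) + (-34) + (-76) + (-42) + (-8) = -216
Area = |Σ|/2 = 108.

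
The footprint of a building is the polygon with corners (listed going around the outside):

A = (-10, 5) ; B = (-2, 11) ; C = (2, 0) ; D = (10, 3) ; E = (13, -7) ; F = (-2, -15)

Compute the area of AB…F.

Apply the surveyor's formula: 2A = Σ (x_i·y_{i+1} − x_{i+1}·y_i), indices taken mod 6.
A→B: (-10)(11) − (-2)(5) = -100
B→C: (-2)(0) − (2)(11) = -22
C→D: (2)(3) − (10)(0) = 6
D→E: (10)(-7) − (13)(3) = -109
E→F: (13)(-15) − (-2)(-7) = -209
F→A: (-2)(5) − (-10)(-15) = -160
Σ = -594
Area = |Σ|/2 = 297.

297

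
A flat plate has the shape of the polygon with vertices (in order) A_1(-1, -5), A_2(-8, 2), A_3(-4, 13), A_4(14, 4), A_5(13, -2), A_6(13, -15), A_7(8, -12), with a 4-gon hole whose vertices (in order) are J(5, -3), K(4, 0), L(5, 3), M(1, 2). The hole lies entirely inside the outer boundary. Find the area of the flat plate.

Outer boundary:
Apply the shoelace (surveyor's) formula: 2A = Σ (x_i·y_{i+1} − x_{i+1}·y_i), indices taken mod 7.
A_1→A_2: (-1)(2) − (-8)(-5) = -42
A_2→A_3: (-8)(13) − (-4)(2) = -96
A_3→A_4: (-4)(4) − (14)(13) = -198
A_4→A_5: (14)(-2) − (13)(4) = -80
A_5→A_6: (13)(-15) − (13)(-2) = -169
A_6→A_7: (13)(-12) − (8)(-15) = -36
A_7→A_1: (8)(-5) − (-1)(-12) = -52
Σ = -673
Area = |Σ|/2 = 336.5.
Hole:
Σ = (12) + (12) + (7) + (-13) = 18
Area = |Σ|/2 = 9.
Net area = 336.5 − 9 = 327.5.

327.5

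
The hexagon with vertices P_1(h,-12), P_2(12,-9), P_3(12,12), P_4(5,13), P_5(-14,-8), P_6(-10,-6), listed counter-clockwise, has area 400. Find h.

-14

The doubled signed area Σ (x_i y_{i+1} − x_{i+1} y_i) is linear in h.
With h=0 it equals 758; the coefficient of h is -3 (from the two edges through P_1).
So -3·h + 758 = 2·400 = 800 ⇒ h = -14.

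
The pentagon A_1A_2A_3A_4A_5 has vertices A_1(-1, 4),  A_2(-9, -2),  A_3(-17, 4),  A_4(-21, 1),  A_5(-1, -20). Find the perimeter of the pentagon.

|A_1A_2| = √((-8)² + (-6)²) = √100 = 10
|A_2A_3| = √((-8)² + (6)²) = √100 = 10
|A_3A_4| = √((-4)² + (-3)²) = √25 = 5
|A_4A_5| = √((20)² + (-21)²) = √841 = 29
|A_5A_1| = √((0)² + (24)²) = √576 = 24
Perimeter = 10 + 10 + 5 + 29 + 24 = 78.

78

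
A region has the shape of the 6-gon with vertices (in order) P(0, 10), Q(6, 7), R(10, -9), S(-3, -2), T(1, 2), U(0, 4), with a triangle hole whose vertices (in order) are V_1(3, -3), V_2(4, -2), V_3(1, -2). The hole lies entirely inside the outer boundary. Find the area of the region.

Outer boundary:
P→Q: (0)(7) − (6)(10) = -60
Q→R: (6)(-9) − (10)(7) = -124
R→S: (10)(-2) − (-3)(-9) = -47
S→T: (-3)(2) − (1)(-2) = -4
T→U: (1)(4) − (0)(2) = 4
U→P: (0)(10) − (0)(4) = 0
Σ = -231
Area = |Σ|/2 = 115.5.
Hole:
Apply Gauss's area formula: 2A = Σ (x_i·y_{i+1} − x_{i+1}·y_i), indices taken mod 3.
V_1→V_2: (3)(-2) − (4)(-3) = 6
V_2→V_3: (4)(-2) − (1)(-2) = -6
V_3→V_1: (1)(-3) − (3)(-2) = 3
Σ = 3
Area = |Σ|/2 = 1.5.
Net area = 115.5 − 1.5 = 114.

114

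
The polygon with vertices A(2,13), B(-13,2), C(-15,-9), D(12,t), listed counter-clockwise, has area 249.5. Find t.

The doubled signed area Σ (x_i y_{i+1} − x_{i+1} y_i) is linear in t.
With t=0 it equals 584; the coefficient of t is -17 (from the two edges through D).
So -17·t + 584 = 2·249.5 = 499 ⇒ t = 5.

5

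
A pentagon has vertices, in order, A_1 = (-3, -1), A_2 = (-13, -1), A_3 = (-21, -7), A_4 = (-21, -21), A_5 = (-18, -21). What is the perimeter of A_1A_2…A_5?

62

|A_1A_2| = √((-10)² + (0)²) = √100 = 10
|A_2A_3| = √((-8)² + (-6)²) = √100 = 10
|A_3A_4| = √((0)² + (-14)²) = √196 = 14
|A_4A_5| = √((3)² + (0)²) = √9 = 3
|A_5A_1| = √((15)² + (20)²) = √625 = 25
Perimeter = 10 + 10 + 14 + 3 + 25 = 62.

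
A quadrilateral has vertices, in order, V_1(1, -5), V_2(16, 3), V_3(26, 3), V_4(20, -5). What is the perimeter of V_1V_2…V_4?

56

|V_1V_2| = √((15)² + (8)²) = √289 = 17
|V_2V_3| = √((10)² + (0)²) = √100 = 10
|V_3V_4| = √((-6)² + (-8)²) = √100 = 10
|V_4V_1| = √((-19)² + (0)²) = √361 = 19
Perimeter = 17 + 10 + 10 + 19 = 56.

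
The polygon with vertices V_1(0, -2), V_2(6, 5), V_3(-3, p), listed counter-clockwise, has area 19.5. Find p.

1

The doubled signed area Σ (x_i y_{i+1} − x_{i+1} y_i) is linear in p.
With p=0 it equals 33; the coefficient of p is 6 (from the two edges through V_3).
So 6·p + 33 = 2·19.5 = 39 ⇒ p = 1.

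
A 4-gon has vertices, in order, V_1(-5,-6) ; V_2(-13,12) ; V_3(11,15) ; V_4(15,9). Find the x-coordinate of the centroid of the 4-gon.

49/159

Apply the surveyor's formula. First the cross-terms c_i = x_i·y_{i+1} − x_{i+1}·y_i:
  -138, -327, -126, -45  ⇒  2A = -636, A = -318.
Then Σ (x_i + x_{i+1})·c_i = -588, so x̄ = -588 / (6·(-318)) = 49/159.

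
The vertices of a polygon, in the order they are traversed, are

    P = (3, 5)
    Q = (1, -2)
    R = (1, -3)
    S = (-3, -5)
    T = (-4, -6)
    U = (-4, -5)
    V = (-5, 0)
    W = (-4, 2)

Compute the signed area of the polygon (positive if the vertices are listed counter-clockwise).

-46.5

Apply the shoelace formula: 2A = Σ (x_i·y_{i+1} − x_{i+1}·y_i), indices taken mod 8.
Cross-terms: -11, -1, -14, -2, -4, -25, -10, -26  ⇒  Σ = -93
Signed area = Σ/2 = -46.5 (negative ⇒ clockwise traversal).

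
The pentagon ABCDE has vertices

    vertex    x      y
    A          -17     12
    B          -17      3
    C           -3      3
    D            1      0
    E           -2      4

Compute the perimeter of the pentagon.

|AB| = √((0)² + (-9)²) = √81 = 9
|BC| = √((14)² + (0)²) = √196 = 14
|CD| = √((4)² + (-3)²) = √25 = 5
|DE| = √((-3)² + (4)²) = √25 = 5
|EA| = √((-15)² + (8)²) = √289 = 17
Perimeter = 9 + 14 + 5 + 5 + 17 = 50.

50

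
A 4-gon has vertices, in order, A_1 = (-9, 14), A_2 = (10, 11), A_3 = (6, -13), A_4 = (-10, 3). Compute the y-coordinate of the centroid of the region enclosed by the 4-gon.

532/165

Apply the shoelace (surveyor's) formula. First the cross-terms c_i = x_i·y_{i+1} − x_{i+1}·y_i:
  -239, -196, -112, -113  ⇒  2A = -660, A = -330.
Then Σ (y_i + y_{i+1})·c_i = -6384, so ȳ = -6384 / (6·(-330)) = 532/165.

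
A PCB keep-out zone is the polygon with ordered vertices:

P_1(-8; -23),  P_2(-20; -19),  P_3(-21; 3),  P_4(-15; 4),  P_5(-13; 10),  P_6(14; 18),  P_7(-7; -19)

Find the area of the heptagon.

Apply the shoelace (surveyor's) formula: 2A = Σ (x_i·y_{i+1} − x_{i+1}·y_i), indices taken mod 7.
P_1→P_2: (-8)(-19) − (-20)(-23) = -308
P_2→P_3: (-20)(3) − (-21)(-19) = -459
P_3→P_4: (-21)(4) − (-15)(3) = -39
P_4→P_5: (-15)(10) − (-13)(4) = -98
P_5→P_6: (-13)(18) − (14)(10) = -374
P_6→P_7: (14)(-19) − (-7)(18) = -140
P_7→P_1: (-7)(-23) − (-8)(-19) = 9
Σ = -1409
Area = |Σ|/2 = 704.5.

704.5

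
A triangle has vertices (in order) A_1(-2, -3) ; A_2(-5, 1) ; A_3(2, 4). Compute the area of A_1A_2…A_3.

18.5

Cross-terms: -17, -22, 2  ⇒  Σ = -37
Area = |Σ|/2 = 18.5.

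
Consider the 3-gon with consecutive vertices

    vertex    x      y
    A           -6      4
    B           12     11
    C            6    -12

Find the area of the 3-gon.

Apply the shoelace (surveyor's) formula: 2A = Σ (x_i·y_{i+1} − x_{i+1}·y_i), indices taken mod 3.
Cross-terms: -114, -210, -48  ⇒  Σ = -372
Area = |Σ|/2 = 186.

186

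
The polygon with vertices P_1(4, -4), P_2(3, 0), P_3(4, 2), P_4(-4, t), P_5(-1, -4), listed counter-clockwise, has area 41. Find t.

The doubled signed area Σ (x_i y_{i+1} − x_{i+1} y_i) is linear in t.
With t=0 it equals 62; the coefficient of t is 5 (from the two edges through P_4).
So 5·t + 62 = 2·41 = 82 ⇒ t = 4.

4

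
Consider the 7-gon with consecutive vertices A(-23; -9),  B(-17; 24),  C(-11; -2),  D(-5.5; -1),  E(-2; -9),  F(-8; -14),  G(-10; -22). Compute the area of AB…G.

391.75

Apply Gauss's area formula: 2A = Σ (x_i·y_{i+1} − x_{i+1}·y_i), indices taken mod 7.
Σ = (-705) + (298) + (0) + (47.5) + (-44) + (36) + (-416) = -783.5
Area = |Σ|/2 = 391.75.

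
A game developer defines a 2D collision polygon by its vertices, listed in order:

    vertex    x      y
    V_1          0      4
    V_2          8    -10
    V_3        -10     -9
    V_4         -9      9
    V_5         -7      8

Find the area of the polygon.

206

Apply the shoelace formula: 2A = Σ (x_i·y_{i+1} − x_{i+1}·y_i), indices taken mod 5.
V_1→V_2: (0)(-10) − (8)(4) = -32
V_2→V_3: (8)(-9) − (-10)(-10) = -172
V_3→V_4: (-10)(9) − (-9)(-9) = -171
V_4→V_5: (-9)(8) − (-7)(9) = -9
V_5→V_1: (-7)(4) − (0)(8) = -28
Σ = -412
Area = |Σ|/2 = 206.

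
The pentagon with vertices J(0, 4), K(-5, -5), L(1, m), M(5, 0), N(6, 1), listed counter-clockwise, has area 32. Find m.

The doubled signed area Σ (x_i y_{i+1} − x_{i+1} y_i) is linear in m.
With m=0 it equals 54; the coefficient of m is -10 (from the two edges through L).
So -10·m + 54 = 2·32 = 64 ⇒ m = -1.

-1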